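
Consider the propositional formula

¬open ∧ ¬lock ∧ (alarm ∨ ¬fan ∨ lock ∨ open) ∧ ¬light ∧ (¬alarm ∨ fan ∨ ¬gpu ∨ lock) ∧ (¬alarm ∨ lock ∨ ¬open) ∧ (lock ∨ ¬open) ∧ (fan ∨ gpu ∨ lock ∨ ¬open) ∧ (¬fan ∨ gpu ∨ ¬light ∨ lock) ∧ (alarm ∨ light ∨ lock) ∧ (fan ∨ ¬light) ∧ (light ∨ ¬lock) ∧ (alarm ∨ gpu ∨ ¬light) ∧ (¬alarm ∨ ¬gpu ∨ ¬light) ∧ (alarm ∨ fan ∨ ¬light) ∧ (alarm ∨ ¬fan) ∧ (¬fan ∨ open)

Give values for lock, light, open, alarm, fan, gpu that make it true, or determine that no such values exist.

lock = False, light = False, open = False, alarm = True, fan = False, gpu = False

Unit clause (¬open) forces open = False.
Unit clause (¬lock) forces lock = False.
Unit clause (¬light) forces light = False.
In (alarm ∨ light ∨ lock) only alarm is left, so alarm = True.
In (¬fan ∨ open) only ¬fan is left, so fan = False.
In (¬alarm ∨ fan ∨ ¬gpu ∨ lock) only ¬gpu is left, so gpu = False.
All clauses satisfied.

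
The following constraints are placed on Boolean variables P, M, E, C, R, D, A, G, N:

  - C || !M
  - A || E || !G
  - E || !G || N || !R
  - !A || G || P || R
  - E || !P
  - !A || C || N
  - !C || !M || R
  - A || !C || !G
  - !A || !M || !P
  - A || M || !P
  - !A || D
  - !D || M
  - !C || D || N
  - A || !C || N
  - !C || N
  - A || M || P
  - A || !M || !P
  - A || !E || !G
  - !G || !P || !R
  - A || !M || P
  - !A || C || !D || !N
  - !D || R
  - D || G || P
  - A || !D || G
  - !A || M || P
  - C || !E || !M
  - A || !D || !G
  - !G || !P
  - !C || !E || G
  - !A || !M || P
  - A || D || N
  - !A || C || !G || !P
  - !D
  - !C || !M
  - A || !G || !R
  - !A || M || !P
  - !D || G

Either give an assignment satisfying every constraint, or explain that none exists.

Case M = True:
  (C || !M) forces C = True.
  Clause (!C || !M) is falsified — contradiction.
Case M = False:
  (!D || M) forces D = False.
  (!A || D) forces A = False.
  (A || M || !P) forces P = False.
  Clause (A || M || P) is falsified — contradiction.
Both cases fail, so the formula is unsatisfiable.

No satisfying assignment exists.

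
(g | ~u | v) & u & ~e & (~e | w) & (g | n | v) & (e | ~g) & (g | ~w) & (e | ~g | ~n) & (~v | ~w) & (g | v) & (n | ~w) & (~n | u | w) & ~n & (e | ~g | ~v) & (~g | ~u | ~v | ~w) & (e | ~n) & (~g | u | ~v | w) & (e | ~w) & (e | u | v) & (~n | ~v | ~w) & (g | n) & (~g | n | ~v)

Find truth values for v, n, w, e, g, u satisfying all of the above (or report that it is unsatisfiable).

Unsatisfiable — no assignment works.

Case n = True:
  Clause (~n) is falsified — contradiction.
Case n = False:
  (u) forces u = True.
  (~e) forces e = False.
  (e | ~g) forces g = False.
  Clause (g | n) is falsified — contradiction.
Both cases fail, so the formula is unsatisfiable.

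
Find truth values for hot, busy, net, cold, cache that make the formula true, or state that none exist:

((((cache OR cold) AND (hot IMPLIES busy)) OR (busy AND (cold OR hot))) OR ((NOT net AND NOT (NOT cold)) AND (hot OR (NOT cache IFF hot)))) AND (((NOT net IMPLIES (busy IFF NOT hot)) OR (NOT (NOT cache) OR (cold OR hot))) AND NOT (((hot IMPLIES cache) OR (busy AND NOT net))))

hot = True, busy = False, net = False, cold = True, cache = False

  (((cache OR cold) AND (hot IMPLIES busy)) OR (busy AND (cold OR hot))) OR ((NOT net AND NOT (NOT cold)) AND (hot OR (NOT cache IFF hot))) = True
    ((cache OR cold) AND (hot IMPLIES busy)) OR (busy AND (cold OR hot)) = False
      (cache OR cold) AND (hot IMPLIES busy) = False
        cache OR cold = True
        hot IMPLIES busy = False
      busy AND (cold OR hot) = False
        cold OR hot = True
    (NOT net AND NOT (NOT cold)) AND (hot OR (NOT cache IFF hot)) = True
      NOT net AND NOT (NOT cold) = True
        NOT net = True
        NOT (NOT cold) = True
          NOT cold = False
      hot OR (NOT cache IFF hot) = True
        NOT cache IFF hot = True
          NOT cache = True
  ((NOT net IMPLIES (busy IFF NOT hot)) OR (NOT (NOT cache) OR (cold OR hot))) AND NOT (((hot IMPLIES cache) OR (busy AND NOT net))) = True
    (NOT net IMPLIES (busy IFF NOT hot)) OR (NOT (NOT cache) OR (cold OR hot)) = True
      NOT net IMPLIES (busy IFF NOT hot) = True
        NOT net = True
        busy IFF NOT hot = True
          NOT hot = False
      NOT (NOT cache) OR (cold OR hot) = True
        NOT (NOT cache) = False
          NOT cache = True
        cold OR hot = True
    NOT (((hot IMPLIES cache) OR (busy AND NOT net))) = True
      (hot IMPLIES cache) OR (busy AND NOT net) = False
        hot IMPLIES cache = False
        busy AND NOT net = False
          NOT net = True
Both conjuncts True, so the formula holds.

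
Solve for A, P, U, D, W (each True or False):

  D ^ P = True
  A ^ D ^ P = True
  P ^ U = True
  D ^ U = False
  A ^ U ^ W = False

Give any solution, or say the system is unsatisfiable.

A = False; P = True; U = False; D = False; W = False

D ^ P = F ^ T = True ✓
A ^ D ^ P = F ^ F ^ T = True ✓
P ^ U = T ^ F = True ✓
D ^ U = F ^ F = False ✓
A ^ U ^ W = F ^ F ^ F = False ✓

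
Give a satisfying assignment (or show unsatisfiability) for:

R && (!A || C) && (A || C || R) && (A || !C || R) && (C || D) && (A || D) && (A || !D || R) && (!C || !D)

A = False, R = True, C = False, D = True

Unit clause (R) forces R = True.
Set A = False.
  then (A || D) forces D = True.
  then (!C || !D) forces C = False.
Check each clause:
  (R): R holds.
  (!A || C): !A holds.
  (A || C || R): R holds.
  (A || !C || R): !C holds.
  (C || D): D holds.
  (A || D): D holds.
  (A || !D || R): R holds.
  (!C || !D): !C holds.
All clauses satisfied.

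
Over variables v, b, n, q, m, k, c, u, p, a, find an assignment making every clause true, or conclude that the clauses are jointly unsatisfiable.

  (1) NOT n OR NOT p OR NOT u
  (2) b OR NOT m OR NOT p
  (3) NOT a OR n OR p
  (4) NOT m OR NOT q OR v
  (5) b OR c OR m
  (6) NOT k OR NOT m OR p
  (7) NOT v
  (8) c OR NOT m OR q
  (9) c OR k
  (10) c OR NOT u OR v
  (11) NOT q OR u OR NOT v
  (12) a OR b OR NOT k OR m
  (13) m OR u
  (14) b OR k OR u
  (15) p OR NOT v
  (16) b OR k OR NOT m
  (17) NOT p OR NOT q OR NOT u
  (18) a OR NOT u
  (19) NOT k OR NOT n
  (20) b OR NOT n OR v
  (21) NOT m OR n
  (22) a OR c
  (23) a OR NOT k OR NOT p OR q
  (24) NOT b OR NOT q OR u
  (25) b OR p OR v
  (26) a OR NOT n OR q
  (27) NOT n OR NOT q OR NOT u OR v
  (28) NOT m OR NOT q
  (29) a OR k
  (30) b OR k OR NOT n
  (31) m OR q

Unit clause (NOT v) forces v = False.
Set b = True.
Set n = True.
  then (NOT k OR NOT n) forces k = False.
  then (a OR k) forces a = True.
  then (c OR k) forces c = True.
Try q = True:
  (NOT m OR NOT q OR v) forces m = False.
  (m OR u) forces u = True.
  clause (NOT n OR NOT q OR NOT u OR v) is falsified — backtrack.
So q = False.
  then (m OR q) forces m = True.
Set u = False.
Set p = False.
All clauses satisfied.

v=F; b=T; n=T; q=F; m=T; k=F; c=T; u=F; p=F; a=T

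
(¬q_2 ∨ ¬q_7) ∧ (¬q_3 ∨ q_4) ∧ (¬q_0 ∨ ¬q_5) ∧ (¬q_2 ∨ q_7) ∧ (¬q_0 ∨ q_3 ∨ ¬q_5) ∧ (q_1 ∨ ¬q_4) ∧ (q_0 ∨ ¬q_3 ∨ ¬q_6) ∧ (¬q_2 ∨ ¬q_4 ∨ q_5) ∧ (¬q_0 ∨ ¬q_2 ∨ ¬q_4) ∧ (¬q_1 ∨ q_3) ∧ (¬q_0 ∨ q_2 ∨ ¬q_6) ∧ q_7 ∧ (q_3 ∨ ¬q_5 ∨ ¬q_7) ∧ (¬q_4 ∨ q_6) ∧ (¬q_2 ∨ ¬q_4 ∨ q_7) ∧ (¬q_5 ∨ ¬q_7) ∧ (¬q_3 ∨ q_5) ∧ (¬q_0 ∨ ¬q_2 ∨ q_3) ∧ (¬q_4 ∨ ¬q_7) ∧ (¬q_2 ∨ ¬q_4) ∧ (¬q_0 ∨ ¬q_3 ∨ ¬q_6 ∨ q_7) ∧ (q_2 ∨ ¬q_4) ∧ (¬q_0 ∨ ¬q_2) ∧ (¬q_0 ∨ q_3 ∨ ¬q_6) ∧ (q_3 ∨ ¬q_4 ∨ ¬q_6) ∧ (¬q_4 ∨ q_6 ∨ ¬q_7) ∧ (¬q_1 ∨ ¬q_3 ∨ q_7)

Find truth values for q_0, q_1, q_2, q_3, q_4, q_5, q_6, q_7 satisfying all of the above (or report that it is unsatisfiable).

q_0: False, q_1: False, q_2: False, q_3: False, q_4: False, q_5: False, q_6: True, q_7: True

Unit clause (q_7) forces q_7 = True.
In (¬q_5 ∨ ¬q_7) only ¬q_5 is left, so q_5 = False.
In (¬q_3 ∨ q_5) only ¬q_3 is left, so q_3 = False.
In (¬q_4 ∨ ¬q_7) only ¬q_4 is left, so q_4 = False.
In (¬q_2 ∨ ¬q_7) only ¬q_2 is left, so q_2 = False.
In (¬q_1 ∨ q_3) only ¬q_1 is left, so q_1 = False.
Set q_0 = False.
Set q_6 = True.
All clauses satisfied.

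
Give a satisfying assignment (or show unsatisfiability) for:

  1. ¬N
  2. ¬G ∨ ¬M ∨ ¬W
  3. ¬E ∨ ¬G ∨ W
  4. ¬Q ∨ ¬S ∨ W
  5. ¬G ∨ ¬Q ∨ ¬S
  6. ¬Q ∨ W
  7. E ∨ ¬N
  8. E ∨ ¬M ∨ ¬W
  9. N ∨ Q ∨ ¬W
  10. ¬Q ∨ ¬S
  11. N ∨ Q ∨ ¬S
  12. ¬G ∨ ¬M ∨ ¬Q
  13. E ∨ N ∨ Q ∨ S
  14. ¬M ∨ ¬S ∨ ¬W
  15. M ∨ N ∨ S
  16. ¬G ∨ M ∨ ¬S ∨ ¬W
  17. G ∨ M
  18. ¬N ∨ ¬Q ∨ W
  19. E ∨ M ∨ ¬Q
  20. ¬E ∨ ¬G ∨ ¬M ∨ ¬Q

W: True, Q: True, S: False, N: False, G: False, E: True, M: True

Unit clause (¬N) forces N = False.
Set W = True.
  then (N ∨ Q ∨ ¬W) forces Q = True.
  then (¬Q ∨ ¬S) forces S = False.
  then (M ∨ N ∨ S) forces M = True.
  then (¬G ∨ ¬M ∨ ¬W) forces G = False.
  then (E ∨ ¬M ∨ ¬W) forces E = True.
All clauses satisfied.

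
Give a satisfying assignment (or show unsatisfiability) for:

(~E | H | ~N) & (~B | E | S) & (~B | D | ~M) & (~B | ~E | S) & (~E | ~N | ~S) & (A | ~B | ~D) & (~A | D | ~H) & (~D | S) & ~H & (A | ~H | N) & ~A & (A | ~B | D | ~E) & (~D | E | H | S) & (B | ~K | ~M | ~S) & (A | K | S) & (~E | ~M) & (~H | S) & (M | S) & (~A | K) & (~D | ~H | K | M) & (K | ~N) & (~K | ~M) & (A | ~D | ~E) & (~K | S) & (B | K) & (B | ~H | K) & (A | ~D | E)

N: True, H: False, A: False, E: False, M: False, S: True, K: True, B: False, D: False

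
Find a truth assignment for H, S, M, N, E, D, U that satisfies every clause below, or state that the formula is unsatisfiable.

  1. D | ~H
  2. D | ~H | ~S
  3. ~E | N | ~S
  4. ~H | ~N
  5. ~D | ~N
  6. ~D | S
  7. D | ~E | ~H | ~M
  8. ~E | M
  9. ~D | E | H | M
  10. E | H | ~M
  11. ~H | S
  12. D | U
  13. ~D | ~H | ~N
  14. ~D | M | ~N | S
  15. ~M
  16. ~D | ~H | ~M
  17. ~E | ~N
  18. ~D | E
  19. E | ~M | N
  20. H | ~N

H=F; S=T; M=F; N=F; E=F; D=F; U=T

Unit clause (~M) forces M = False.
In (~E | M) only ~E is left, so E = False.
In (~D | E) only ~D is left, so D = False.
In (D | ~H) only ~H is left, so H = False.
In (D | U) only U is left, so U = True.
In (H | ~N) only ~N is left, so N = False.
Set S = True.
All clauses satisfied.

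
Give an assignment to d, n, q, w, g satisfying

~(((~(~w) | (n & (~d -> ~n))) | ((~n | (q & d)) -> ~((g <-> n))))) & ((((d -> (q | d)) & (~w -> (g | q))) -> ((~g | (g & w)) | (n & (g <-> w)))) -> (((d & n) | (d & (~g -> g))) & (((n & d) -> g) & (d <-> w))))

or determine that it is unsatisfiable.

Case w = True: the conjunct ~(((~(~w) | (n & (~d -> ~n))) | ((~n | (q & d)) -> ~((g <-> n))))) becomes ~((True | ((~n | (q & d)) -> ~((g <-> n))))) = False.
Case w = False: the formula simplifies to ~(((n & (~d -> ~n)) | ((~n | (q & d)) -> ~((g <-> n))))) & ((((d -> (q | d)) & (g | q)) -> (~g | (n & ~g))) -> (((d & n) | (d & (~g -> g))) & (((n & d) -> g) & ~d))).
  d = True: simplifies to ~((n | ((~n | q) -> ~((g <-> n))))) & ~(((g | q) -> (~g | (n & ~g)))).
    g = True: simplifies to ~((n | ((~n | q) -> ~n))).
      n = True: this becomes ~((True | ~q)) = False.
      n = False: this becomes ~((False | True)) = False.
    g = False: the conjunct ~(((g | q) -> (~g | (n & ~g)))) becomes ~((q -> True)) = False.
  d = False: simplifies to ~(((n & ~n) | (~n -> ~((g <-> n))))) & ~(((g | q) -> (~g | (n & ~g)))).
    g = True: simplifies to ~(((n & ~n) | (~n -> ~n))).
      n = True: this becomes ~((False | True)) = False.
      n = False: this becomes ~((False | True)) = False.
    g = False: the conjunct ~(((g | q) -> (~g | (n & ~g)))) becomes ~((q -> True)) = False.
Both cases fail — unsatisfiable.

Unsatisfiable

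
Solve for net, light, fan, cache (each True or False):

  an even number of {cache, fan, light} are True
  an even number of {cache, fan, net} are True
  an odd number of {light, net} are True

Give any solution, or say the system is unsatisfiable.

The formula is unsatisfiable.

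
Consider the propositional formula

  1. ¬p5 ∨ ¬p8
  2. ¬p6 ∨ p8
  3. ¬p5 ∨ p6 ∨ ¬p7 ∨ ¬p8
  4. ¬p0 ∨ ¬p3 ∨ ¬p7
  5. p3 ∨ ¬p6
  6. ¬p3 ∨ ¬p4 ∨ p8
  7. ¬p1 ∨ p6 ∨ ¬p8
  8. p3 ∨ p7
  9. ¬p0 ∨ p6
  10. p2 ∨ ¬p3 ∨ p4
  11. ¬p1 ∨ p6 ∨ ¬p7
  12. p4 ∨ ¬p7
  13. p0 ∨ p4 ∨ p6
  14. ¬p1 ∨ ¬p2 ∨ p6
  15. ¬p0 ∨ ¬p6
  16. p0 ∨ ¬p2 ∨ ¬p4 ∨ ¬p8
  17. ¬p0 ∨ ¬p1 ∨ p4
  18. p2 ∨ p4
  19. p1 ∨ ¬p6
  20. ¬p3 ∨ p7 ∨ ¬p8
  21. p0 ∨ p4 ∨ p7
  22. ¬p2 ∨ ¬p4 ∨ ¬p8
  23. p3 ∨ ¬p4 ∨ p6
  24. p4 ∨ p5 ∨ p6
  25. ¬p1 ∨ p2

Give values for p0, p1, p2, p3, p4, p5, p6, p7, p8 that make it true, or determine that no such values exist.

p0=F, p1=F, p2=F, p3=T, p4=T, p5=F, p6=F, p7=T, p8=T

Try p0 = True:
  (¬p0 ∨ p6) forces p6 = True.
  clause (¬p0 ∨ ¬p6) is falsified — backtrack.
So p0 = False.
Set p1 = False.
  then (p1 ∨ ¬p6) forces p6 = False.
  then (p0 ∨ p4 ∨ p6) forces p4 = True.
  then (p3 ∨ ¬p4 ∨ p6) forces p3 = True.
  then (¬p3 ∨ ¬p4 ∨ p8) forces p8 = True.
  then (p0 ∨ ¬p2 ∨ ¬p4 ∨ ¬p8) forces p2 = False.
  then (¬p3 ∨ p7 ∨ ¬p8) forces p7 = True.
  then (¬p5 ∨ ¬p8) forces p5 = False.
All clauses satisfied.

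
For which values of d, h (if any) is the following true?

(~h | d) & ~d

d = False, h = False

  ~h | d = True
    ~h = True
  ~d = True
Both conjuncts True, so the formula holds.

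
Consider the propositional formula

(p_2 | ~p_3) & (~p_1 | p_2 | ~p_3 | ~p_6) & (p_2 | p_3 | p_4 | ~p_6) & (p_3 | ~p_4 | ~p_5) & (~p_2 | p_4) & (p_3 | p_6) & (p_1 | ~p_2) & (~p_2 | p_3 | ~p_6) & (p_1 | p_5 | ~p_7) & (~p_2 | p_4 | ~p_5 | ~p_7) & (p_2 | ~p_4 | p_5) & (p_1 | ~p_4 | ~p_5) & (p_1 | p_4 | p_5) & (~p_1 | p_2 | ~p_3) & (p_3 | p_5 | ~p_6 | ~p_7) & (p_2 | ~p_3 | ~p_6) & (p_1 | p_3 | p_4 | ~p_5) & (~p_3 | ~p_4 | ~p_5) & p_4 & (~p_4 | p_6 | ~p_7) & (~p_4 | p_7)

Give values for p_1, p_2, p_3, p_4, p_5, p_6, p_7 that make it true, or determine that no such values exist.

p_1=T; p_2=T; p_3=T; p_4=T; p_5=F; p_6=T; p_7=T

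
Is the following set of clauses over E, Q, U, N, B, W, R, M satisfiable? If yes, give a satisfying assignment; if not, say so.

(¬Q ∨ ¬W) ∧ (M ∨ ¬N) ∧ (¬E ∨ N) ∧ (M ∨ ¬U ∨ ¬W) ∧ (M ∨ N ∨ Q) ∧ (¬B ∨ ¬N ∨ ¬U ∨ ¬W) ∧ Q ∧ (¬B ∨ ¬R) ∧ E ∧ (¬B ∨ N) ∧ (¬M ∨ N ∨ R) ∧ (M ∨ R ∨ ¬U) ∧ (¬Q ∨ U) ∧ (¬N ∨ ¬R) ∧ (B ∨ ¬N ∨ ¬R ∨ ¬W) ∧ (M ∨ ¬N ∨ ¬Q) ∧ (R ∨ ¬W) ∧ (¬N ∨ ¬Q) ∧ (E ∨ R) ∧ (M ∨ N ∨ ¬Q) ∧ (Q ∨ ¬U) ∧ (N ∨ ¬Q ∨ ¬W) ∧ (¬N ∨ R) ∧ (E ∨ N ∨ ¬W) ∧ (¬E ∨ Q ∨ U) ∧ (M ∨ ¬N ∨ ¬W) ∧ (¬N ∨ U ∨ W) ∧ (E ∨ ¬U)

Case E = True:
  (¬E ∨ N) forces N = True.
  (M ∨ ¬N) forces M = True.
  (Q) forces Q = True.
  Clause (¬N ∨ ¬Q) is falsified — contradiction.
Case E = False:
  Clause (E) is falsified — contradiction.
Both cases fail, so the formula is unsatisfiable.

No satisfying assignment exists.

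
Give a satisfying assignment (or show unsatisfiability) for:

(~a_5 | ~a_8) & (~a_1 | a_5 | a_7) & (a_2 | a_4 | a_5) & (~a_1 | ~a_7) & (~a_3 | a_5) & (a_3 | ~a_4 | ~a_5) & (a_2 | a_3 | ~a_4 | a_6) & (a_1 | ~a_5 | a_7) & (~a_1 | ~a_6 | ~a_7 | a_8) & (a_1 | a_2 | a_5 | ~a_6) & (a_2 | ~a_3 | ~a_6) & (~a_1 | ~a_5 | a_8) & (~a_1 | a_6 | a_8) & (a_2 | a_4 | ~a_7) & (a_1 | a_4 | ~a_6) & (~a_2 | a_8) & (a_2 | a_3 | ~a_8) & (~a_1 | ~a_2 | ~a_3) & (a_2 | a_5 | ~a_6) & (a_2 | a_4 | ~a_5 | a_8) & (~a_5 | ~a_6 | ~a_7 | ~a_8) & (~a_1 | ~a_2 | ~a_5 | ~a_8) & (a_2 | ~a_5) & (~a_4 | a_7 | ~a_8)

a_1 = False, a_2 = True, a_3 = False, a_4 = True, a_5 = False, a_6 = False, a_7 = True, a_8 = True

Try a_1 = True:
  (~a_1 | ~a_7) forces a_7 = False.
  (~a_1 | a_5 | a_7) forces a_5 = True.
  (~a_5 | ~a_8) forces a_8 = False.
  clause (~a_1 | ~a_5 | a_8) is falsified — backtrack.
So a_1 = False.
Set a_2 = True.
  then (~a_2 | a_8) forces a_8 = True.
  then (~a_5 | ~a_8) forces a_5 = False.
  then (~a_3 | a_5) forces a_3 = False.
Set a_4 = True.
  then (~a_4 | a_7 | ~a_8) forces a_7 = True.
Set a_6 = False.
All clauses satisfied.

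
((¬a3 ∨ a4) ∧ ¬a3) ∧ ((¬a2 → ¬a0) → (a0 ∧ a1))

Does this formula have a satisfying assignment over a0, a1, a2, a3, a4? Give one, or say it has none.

a0 = True, a1 = False, a2 = False, a3 = False, a4 = True

  (¬a3 ∨ a4) ∧ ¬a3 = True
    ¬a3 ∨ a4 = True
      ¬a3 = True
    ¬a3 = True
  (¬a2 → ¬a0) → (a0 ∧ a1) = True
    ¬a2 → ¬a0 = False
      ¬a2 = True
      ¬a0 = False
    a0 ∧ a1 = False
Both conjuncts True, so the formula holds.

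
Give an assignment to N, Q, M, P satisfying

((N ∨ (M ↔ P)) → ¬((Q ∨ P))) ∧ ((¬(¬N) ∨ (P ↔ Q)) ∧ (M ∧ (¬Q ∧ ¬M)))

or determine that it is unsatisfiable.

No satisfying assignment exists.

Case M = True: the conjunct ¬M is False.
Case M = False: the conjunct M is False.
Both cases fail — unsatisfiable.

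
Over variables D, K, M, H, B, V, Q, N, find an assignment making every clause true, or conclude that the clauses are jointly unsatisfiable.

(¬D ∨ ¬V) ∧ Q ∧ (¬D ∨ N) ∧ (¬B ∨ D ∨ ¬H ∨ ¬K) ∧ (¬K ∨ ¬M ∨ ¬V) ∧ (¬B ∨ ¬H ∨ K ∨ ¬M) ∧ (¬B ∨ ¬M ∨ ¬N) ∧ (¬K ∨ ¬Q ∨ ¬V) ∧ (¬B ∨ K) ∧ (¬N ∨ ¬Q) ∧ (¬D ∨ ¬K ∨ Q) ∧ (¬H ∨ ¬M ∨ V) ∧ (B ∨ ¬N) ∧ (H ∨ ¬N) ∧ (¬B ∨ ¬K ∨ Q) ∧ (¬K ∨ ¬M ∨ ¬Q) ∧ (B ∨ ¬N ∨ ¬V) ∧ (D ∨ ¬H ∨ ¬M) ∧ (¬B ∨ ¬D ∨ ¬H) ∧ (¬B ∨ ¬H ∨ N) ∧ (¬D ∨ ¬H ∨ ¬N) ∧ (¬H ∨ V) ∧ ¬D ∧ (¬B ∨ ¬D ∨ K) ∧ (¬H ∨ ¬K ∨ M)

Unit clause (Q) forces Q = True.
In (¬N ∨ ¬Q) only ¬N is left, so N = False.
Unit clause (¬D) forces D = False.
Set K = True.
  then (¬K ∨ ¬Q ∨ ¬V) forces V = False.
  then (¬K ∨ ¬M ∨ ¬Q) forces M = False.
  then (¬H ∨ V) forces H = False.
Set B = False.
All clauses satisfied.

D=F, K=T, M=F, H=F, B=F, V=F, Q=T, N=F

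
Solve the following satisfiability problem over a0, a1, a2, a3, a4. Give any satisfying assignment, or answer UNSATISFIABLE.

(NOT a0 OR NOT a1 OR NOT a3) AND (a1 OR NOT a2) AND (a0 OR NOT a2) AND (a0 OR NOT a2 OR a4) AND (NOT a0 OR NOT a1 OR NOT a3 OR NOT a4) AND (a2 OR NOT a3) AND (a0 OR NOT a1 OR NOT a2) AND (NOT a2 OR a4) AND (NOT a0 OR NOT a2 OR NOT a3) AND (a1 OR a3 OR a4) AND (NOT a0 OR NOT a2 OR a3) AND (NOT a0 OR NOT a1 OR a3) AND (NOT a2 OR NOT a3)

a0=F, a1=F, a2=F, a3=F, a4=T

Set a0 = False.
  then (a0 OR NOT a2) forces a2 = False.
  then (a2 OR NOT a3) forces a3 = False.
Set a1 = False.
  then (a1 OR a3 OR a4) forces a4 = True.
All clauses satisfied.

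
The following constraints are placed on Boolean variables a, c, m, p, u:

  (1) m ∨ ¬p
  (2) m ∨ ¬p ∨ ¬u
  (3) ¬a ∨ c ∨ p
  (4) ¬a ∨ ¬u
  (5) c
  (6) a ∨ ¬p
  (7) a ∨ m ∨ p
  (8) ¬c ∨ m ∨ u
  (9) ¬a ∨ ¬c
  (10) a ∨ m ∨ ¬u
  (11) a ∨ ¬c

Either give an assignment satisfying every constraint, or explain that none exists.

Case c = True:
  (¬a ∨ ¬c) forces a = False.
  Clause (a ∨ ¬c) is falsified — contradiction.
Case c = False:
  Clause (c) is falsified — contradiction.
Both cases fail, so the formula is unsatisfiable.

Unsatisfiable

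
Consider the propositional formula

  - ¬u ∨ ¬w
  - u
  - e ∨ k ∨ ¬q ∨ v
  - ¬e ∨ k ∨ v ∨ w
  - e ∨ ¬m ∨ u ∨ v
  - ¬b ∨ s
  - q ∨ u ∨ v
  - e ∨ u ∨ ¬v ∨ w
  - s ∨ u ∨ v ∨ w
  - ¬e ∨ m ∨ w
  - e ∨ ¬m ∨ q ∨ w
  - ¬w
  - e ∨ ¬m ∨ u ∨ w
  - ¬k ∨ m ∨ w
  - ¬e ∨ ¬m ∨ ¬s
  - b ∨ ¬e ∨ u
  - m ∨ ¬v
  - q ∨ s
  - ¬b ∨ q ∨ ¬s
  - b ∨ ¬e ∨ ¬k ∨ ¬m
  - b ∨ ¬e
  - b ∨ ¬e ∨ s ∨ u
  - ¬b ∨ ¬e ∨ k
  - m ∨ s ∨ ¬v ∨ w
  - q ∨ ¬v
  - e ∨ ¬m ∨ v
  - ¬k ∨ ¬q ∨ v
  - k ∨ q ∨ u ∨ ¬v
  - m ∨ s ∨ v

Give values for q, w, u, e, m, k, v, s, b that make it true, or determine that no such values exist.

q = True; w = False; u = True; e = False; m = True; k = True; v = True; s = False; b = False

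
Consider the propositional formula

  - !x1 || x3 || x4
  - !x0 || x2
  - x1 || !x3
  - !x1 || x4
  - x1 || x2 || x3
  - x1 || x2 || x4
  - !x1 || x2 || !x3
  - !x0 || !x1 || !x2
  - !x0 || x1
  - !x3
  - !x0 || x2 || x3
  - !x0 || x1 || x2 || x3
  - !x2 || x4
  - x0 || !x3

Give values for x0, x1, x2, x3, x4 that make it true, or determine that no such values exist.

x0 = False, x1 = False, x2 = True, x3 = False, x4 = True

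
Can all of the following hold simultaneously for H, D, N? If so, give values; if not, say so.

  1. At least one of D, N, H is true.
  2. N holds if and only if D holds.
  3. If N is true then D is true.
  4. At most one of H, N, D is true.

H = True, D = False, N = False

  (1) {D, N, H}: 1 true — at least one ✓
  (2) N=F, D=F — same ✓
  (3) N=F ⇒ D: vacuous ✓
  (4) {H, N, D}: 1 true — at most one ✓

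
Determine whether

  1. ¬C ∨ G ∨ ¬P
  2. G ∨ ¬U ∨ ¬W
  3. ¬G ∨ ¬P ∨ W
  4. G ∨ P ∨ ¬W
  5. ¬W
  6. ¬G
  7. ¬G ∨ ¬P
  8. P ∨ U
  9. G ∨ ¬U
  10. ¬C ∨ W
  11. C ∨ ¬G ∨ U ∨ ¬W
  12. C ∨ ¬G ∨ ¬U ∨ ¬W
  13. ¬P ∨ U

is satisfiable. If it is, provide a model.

Case W = True:
  Clause (¬W) is falsified — contradiction.
Case W = False:
  (¬G) forces G = False.
  (G ∨ ¬U) forces U = False.
  (P ∨ U) forces P = True.
  Clause (¬P ∨ U) is falsified — contradiction.
Both cases fail, so the formula is unsatisfiable.

Unsatisfiable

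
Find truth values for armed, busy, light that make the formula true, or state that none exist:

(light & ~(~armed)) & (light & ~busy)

armed=T, busy=F, light=T

  light & ~(~armed) = True
    ~(~armed) = True
      ~armed = False
  light & ~busy = True
    ~busy = True
Both conjuncts True, so the formula holds.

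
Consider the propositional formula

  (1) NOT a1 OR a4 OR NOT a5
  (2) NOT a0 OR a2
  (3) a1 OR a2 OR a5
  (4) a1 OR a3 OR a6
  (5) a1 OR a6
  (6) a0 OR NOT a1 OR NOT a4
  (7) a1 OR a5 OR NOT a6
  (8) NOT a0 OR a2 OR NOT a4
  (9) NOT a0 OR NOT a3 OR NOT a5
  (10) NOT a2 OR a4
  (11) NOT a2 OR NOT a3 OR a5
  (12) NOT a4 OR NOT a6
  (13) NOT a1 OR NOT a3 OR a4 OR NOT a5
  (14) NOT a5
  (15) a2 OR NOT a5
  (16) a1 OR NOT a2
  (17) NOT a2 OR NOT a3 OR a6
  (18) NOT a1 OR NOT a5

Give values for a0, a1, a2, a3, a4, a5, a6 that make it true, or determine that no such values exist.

Unit clause (NOT a5) forces a5 = False.
Set a0 = False.
Try a1 = False:
  (a1 OR a2 OR a5) forces a2 = True.
  clause (a1 OR NOT a2) is falsified — backtrack.
So a1 = True.
  then (a0 OR NOT a1 OR NOT a4) forces a4 = False.
  then (NOT a2 OR a4) forces a2 = False.
Set a3 = True.
Set a6 = True.
All clauses satisfied.

a0 = False; a1 = True; a2 = False; a3 = True; a4 = False; a5 = False; a6 = True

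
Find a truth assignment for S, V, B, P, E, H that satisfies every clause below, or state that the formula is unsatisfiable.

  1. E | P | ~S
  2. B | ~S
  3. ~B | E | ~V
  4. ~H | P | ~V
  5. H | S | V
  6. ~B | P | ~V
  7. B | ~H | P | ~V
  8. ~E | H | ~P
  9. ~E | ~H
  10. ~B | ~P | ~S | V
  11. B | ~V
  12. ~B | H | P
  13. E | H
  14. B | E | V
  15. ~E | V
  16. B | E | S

S = False, V = False, B = True, P = True, E = False, H = True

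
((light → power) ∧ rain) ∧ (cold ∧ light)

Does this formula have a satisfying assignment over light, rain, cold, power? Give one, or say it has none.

light: True, rain: True, cold: True, power: True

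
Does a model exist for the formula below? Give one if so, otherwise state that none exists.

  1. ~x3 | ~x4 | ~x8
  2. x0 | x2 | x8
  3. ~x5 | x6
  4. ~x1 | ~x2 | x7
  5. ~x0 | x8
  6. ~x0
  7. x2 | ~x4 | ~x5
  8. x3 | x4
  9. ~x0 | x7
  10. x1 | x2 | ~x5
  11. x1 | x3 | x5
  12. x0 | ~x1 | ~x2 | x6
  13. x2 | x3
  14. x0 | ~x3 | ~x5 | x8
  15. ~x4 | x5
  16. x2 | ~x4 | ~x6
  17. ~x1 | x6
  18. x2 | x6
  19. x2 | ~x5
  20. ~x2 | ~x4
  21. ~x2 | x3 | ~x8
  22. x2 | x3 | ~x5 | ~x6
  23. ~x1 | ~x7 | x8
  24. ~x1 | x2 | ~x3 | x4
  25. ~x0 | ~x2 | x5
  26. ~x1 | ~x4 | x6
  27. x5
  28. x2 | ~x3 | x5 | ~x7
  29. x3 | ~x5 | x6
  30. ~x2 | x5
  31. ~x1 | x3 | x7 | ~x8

Unit clause (~x0) forces x0 = False.
Unit clause (x5) forces x5 = True.
In (~x5 | x6) only x6 is left, so x6 = True.
In (x2 | ~x5) only x2 is left, so x2 = True.
In (~x2 | ~x4) only ~x4 is left, so x4 = False.
In (x3 | x4) only x3 is left, so x3 = True.
In (x0 | ~x3 | ~x5 | x8) only x8 is left, so x8 = True.
Set x1 = False.
Set x7 = True.
All clauses satisfied.

x0=F, x1=F, x2=T, x3=T, x4=F, x5=T, x6=T, x7=T, x8=T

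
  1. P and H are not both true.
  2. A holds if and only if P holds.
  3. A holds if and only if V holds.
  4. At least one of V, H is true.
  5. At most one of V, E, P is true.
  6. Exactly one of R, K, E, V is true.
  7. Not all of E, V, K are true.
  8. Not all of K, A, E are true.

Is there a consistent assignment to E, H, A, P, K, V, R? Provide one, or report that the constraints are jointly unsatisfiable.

E = True; H = True; A = False; P = False; K = False; V = False; R = False

  (1) P=F, H=T — not both ✓
  (2) A=F, P=F — same ✓
  (3) A=F, V=F — same ✓
  (4) {V, H}: 1 true — at least one ✓
  (5) {V, E, P}: 1 true — at most one ✓
  (6) {R, K, E, V}: 1 true — exactly one ✓
  (7) {E, V, K}: 1/3 true — not all ✓
  (8) {K, A, E}: 1/3 true — not all ✓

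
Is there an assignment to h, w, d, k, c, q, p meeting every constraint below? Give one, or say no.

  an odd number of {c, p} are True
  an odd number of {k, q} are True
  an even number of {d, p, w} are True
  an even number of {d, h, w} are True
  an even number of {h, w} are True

h = True; w = True; d = False; k = False; c = False; q = True; p = True

{c, p}: 1 true → odd ✓
{k, q}: 1 true → odd ✓
{d, p, w}: 2 true → even ✓
{d, h, w}: 2 true → even ✓
{h, w}: 2 true → even ✓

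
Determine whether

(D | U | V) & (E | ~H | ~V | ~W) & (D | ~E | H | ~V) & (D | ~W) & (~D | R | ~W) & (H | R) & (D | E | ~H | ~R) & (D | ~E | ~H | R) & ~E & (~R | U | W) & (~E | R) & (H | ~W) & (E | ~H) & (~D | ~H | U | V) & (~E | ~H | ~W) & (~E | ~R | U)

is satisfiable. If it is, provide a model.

W = False; R = True; H = False; E = False; U = True; V = True; D = False

Unit clause (~E) forces E = False.
In (E | ~H) only ~H is left, so H = False.
In (H | R) only R is left, so R = True.
In (H | ~W) only ~W is left, so W = False.
In (~R | U | W) only U is left, so U = True.
Set V = True.
Set D = False.
All clauses satisfied.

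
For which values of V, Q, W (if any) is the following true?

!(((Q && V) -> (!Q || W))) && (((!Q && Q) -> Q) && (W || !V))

Case Q = True: the formula simplifies to !((V -> W)) && (W || !V).
  V = True: simplifies to !W && W.
    W = True: the conjunct !W is False.
    W = False: the conjunct W is False.
  V = False: the conjunct !((V -> W)) becomes !((False -> W)) = False.
Case Q = False: the conjunct !(((Q && V) -> (!Q || W))) becomes !((False -> True)) = False.
Both cases fail — unsatisfiable.

UNSATISFIABLE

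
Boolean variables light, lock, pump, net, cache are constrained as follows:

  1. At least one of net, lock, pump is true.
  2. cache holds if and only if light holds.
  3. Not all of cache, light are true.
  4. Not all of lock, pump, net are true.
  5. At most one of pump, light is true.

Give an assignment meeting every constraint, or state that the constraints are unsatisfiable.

light=F, lock=T, pump=F, net=F, cache=F

  (1) {net, lock, pump}: 1 true — at least one ✓
  (2) cache=F, light=F — same ✓
  (3) {cache, light}: 0/2 true — not all ✓
  (4) {lock, pump, net}: 1/3 true — not all ✓
  (5) {pump, light}: 0 true — at most one ✓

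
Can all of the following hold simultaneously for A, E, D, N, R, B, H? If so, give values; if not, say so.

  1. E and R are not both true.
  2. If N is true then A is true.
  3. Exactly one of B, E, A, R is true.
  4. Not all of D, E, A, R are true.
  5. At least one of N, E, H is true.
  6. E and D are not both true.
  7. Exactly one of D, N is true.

A = True, E = False, D = False, N = True, R = False, B = False, H = False

  (1) E=F, R=F — not both ✓
  (2) N=T ⇒ A: T ✓
  (3) {B, E, A, R}: 1 true — exactly one ✓
  (4) {D, E, A, R}: 1/4 true — not all ✓
  (5) {N, E, H}: 1 true — at least one ✓
  (6) E=F, D=F — not both ✓
  (7) {D, N}: 1 true — exactly one ✓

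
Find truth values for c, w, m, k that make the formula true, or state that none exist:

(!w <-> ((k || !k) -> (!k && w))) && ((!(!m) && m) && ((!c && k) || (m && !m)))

c: False, w: True, m: True, k: True

  !w <-> ((k || !k) -> (!k && w)) = True
    !w = False
    (k || !k) -> (!k && w) = False
      k || !k = True
        !k = False
      !k && w = False
        !k = False
  (!(!m) && m) && ((!c && k) || (m && !m)) = True
    !(!m) && m = True
      !(!m) = True
        !m = False
    (!c && k) || (m && !m) = True
      !c && k = True
        !c = True
      m && !m = False
        !m = False
Both conjuncts True, so the formula holds.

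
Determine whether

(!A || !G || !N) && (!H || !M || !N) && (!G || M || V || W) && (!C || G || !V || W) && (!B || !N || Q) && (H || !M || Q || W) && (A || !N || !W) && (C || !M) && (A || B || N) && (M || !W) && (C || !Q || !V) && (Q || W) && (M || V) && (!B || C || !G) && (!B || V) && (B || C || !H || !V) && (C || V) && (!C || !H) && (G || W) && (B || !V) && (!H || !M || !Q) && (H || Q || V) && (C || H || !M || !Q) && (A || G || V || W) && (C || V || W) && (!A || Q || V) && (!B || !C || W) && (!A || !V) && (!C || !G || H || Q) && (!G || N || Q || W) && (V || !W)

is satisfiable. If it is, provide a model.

Set W = False.
  then (Q || W) forces Q = True.
  then (G || W) forces G = True.
Set N = True.
  then (!A || !G || !N) forces A = False.
Set C = True.
  then (!C || !H) forces H = False.
  then (!B || !C || W) forces B = False.
  then (B || !V) forces V = False.
  then (!G || M || V || W) forces M = True.
All clauses satisfied.

W=F; N=T; C=T; B=F; G=T; M=T; V=F; A=F; H=F; Q=T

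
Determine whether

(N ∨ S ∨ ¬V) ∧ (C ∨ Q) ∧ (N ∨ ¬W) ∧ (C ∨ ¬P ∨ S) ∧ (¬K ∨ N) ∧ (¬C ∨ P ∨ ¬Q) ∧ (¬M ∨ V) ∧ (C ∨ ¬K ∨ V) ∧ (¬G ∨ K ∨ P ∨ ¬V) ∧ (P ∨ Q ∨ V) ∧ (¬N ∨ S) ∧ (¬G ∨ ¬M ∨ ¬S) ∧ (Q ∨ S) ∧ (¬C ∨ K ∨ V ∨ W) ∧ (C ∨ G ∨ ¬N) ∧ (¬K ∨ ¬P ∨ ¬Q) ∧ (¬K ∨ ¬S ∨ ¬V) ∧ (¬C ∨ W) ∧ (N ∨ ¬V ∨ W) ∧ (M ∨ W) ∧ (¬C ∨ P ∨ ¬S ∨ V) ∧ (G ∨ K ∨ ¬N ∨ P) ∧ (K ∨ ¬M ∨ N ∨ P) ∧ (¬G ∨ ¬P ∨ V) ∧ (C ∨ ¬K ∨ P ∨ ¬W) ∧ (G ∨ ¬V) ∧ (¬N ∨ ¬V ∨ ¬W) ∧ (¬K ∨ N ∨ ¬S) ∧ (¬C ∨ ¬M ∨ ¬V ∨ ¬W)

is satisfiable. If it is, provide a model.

C=T, W=T, Q=F, M=F, K=T, P=T, V=F, G=F, N=T, S=T

Set C = True.
  then (¬C ∨ W) forces W = True.
  then (N ∨ ¬W) forces N = True.
  then (¬N ∨ S) forces S = True.
  then (¬N ∨ ¬V ∨ ¬W) forces V = False.
  then (¬M ∨ V) forces M = False.
  then (¬C ∨ P ∨ ¬S ∨ V) forces P = True.
  then (¬G ∨ ¬P ∨ V) forces G = False.
Set Q = False.
Set K = True.
All clauses satisfied.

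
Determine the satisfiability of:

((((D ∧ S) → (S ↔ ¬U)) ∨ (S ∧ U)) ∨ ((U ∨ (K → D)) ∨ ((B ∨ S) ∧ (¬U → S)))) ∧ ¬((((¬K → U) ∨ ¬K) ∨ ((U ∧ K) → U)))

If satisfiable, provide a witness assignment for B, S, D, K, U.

No satisfying assignment exists.

The conjunct ¬((((¬K → U) ∨ ¬K) ∨ ((U ∧ K) → U))) is unsatisfiable on its own:
  K=F, U=F: evaluates to False.
  K=F, U=T: evaluates to False.
  K=T, U=F: evaluates to False.
  K=T, U=T: evaluates to False.
So the whole conjunction is unsatisfiable.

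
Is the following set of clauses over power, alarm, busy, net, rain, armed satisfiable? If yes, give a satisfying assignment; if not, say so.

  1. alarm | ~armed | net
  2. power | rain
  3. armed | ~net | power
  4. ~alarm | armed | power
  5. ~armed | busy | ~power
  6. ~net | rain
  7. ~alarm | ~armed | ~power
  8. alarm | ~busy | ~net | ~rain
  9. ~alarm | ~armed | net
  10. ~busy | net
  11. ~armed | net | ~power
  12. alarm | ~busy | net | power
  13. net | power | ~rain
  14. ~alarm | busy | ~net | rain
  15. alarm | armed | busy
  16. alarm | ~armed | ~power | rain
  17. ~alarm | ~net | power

Set power = True.
Set alarm = True.
  then (~alarm | ~armed | ~power) forces armed = False.
Set busy = False.
Set net = True.
  then (~net | rain) forces rain = True.
All clauses satisfied.

power = True, alarm = True, busy = False, net = True, rain = True, armed = False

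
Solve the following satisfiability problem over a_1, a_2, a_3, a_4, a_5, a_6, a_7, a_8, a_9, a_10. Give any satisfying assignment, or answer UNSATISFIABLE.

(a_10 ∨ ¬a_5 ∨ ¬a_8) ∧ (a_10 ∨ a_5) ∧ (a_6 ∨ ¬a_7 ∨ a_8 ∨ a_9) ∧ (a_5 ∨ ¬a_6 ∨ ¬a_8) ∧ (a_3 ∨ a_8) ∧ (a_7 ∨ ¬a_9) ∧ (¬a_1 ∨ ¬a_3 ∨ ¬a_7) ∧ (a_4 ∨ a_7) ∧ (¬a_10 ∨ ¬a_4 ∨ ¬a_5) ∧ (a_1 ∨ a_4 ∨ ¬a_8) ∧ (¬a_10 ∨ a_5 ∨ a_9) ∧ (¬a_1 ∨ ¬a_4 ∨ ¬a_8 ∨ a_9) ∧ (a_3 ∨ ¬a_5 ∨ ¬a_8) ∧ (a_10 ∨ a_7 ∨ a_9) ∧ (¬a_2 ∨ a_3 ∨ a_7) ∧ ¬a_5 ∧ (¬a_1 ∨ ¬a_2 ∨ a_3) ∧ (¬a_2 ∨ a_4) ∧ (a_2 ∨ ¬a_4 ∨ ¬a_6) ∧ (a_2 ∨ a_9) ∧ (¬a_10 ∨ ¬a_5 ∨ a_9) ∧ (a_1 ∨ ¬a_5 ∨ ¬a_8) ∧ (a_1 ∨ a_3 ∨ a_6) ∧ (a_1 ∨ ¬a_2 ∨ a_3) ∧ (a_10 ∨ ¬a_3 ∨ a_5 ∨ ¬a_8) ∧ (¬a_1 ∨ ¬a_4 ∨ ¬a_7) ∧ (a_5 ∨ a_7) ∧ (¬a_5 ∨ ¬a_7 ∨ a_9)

a_1=F, a_2=F, a_3=T, a_4=T, a_5=F, a_6=F, a_7=T, a_8=F, a_9=T, a_10=T

Unit clause (¬a_5) forces a_5 = False.
In (a_5 ∨ a_7) only a_7 is left, so a_7 = True.
In (a_10 ∨ a_5) only a_10 is left, so a_10 = True.
In (¬a_10 ∨ a_5 ∨ a_9) only a_9 is left, so a_9 = True.
Set a_1 = False.
Set a_2 = False.
Try a_3 = False:
  (a_3 ∨ a_8) forces a_8 = True.
  (a_5 ∨ ¬a_6 ∨ ¬a_8) forces a_6 = False.
  clause (a_1 ∨ a_3 ∨ a_6) is falsified — backtrack.
So a_3 = True.
Set a_4 = True.
  then (a_2 ∨ ¬a_4 ∨ ¬a_6) forces a_6 = False.
Set a_8 = False.
All clauses satisfied.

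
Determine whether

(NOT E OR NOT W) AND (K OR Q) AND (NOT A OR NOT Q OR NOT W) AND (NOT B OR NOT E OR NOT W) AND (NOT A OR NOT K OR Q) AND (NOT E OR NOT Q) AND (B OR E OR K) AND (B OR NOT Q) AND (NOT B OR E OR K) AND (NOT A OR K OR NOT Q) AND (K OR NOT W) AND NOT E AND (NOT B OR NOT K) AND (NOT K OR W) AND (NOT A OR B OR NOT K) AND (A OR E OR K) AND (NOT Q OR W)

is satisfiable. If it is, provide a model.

A: False, Q: False, B: False, W: True, K: True, E: False

Unit clause (NOT E) forces E = False.
Set A = False.
  then (A OR E OR K) forces K = True.
  then (NOT B OR NOT K) forces B = False.
  then (NOT K OR W) forces W = True.
  then (B OR NOT Q) forces Q = False.
All clauses satisfied.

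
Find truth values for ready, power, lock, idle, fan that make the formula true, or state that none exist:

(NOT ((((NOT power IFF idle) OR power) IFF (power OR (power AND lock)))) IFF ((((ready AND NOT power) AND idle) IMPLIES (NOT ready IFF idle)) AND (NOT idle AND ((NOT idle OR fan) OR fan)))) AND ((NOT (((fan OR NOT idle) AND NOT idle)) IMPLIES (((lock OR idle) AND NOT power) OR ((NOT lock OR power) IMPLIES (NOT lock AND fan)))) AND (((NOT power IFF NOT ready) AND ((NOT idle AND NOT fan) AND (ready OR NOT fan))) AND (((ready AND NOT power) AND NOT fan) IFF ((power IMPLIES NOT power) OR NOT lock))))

No satisfying assignment exists.

Case idle = True: the conjunct NOT idle is False.
Case idle = False: the formula simplifies to NOT (((power OR power) IFF (power OR (power AND lock)))) AND (((NOT power IFF NOT ready) AND (NOT fan AND (ready OR NOT fan))) AND (((ready AND NOT power) AND NOT fan) IFF ((power IMPLIES NOT power) OR NOT lock))).
  power = True: the conjunct NOT (((power OR power) IFF (power OR (power AND lock)))) becomes NOT ((True IFF True)) = False.
  power = False: the conjunct NOT (((power OR power) IFF (power OR (power AND lock)))) becomes NOT ((False IFF False)) = False.
Both cases fail — unsatisfiable.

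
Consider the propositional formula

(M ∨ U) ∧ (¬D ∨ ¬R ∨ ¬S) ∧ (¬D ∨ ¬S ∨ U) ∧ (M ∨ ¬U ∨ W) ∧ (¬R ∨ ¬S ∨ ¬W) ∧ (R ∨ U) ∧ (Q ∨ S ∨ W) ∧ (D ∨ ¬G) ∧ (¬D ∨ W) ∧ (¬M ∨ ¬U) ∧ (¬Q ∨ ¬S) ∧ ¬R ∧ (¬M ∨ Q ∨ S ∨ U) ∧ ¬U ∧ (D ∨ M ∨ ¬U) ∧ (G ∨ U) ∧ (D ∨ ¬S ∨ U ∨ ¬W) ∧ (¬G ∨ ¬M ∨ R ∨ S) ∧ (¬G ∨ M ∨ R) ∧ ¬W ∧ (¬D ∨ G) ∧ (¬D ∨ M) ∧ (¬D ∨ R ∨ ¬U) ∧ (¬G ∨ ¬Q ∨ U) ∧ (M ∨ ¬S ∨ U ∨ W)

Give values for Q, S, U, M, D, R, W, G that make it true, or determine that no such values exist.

Case R = True:
  Clause (¬R) is falsified — contradiction.
Case R = False:
  (R ∨ U) forces U = True.
  Clause (¬U) is falsified — contradiction.
Both cases fail, so the formula is unsatisfiable.

Unsatisfiable — no assignment works.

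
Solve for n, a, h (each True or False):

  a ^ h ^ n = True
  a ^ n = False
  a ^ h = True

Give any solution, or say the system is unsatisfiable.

n: False; a: False; h: True

a ^ h ^ n = F ^ T ^ F = True ✓
a ^ n = F ^ F = False ✓
a ^ h = F ^ T = True ✓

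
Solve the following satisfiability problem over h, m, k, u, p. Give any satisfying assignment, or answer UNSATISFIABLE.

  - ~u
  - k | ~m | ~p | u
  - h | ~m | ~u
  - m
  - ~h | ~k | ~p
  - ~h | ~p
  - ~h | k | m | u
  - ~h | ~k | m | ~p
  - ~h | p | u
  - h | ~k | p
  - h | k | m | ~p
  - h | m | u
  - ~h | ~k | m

Unit clause (~u) forces u = False.
Unit clause (m) forces m = True.
Try h = True:
  (~h | ~p) forces p = False.
  clause (~h | p | u) is falsified — backtrack.
So h = False.
Set k = False.
  then (k | ~m | ~p | u) forces p = False.
All clauses satisfied.

h = False; m = True; k = False; u = False; p = False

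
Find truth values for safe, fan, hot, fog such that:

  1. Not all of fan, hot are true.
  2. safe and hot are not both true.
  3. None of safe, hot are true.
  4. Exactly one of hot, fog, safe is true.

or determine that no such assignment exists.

safe=F, fan=F, hot=F, fog=T

  (1) {fan, hot}: 0/2 true — not all ✓
  (2) safe=F, hot=F — not both ✓
  (3) {safe, hot}: 0 true — none ✓
  (4) {hot, fog, safe}: 1 true — exactly one ✓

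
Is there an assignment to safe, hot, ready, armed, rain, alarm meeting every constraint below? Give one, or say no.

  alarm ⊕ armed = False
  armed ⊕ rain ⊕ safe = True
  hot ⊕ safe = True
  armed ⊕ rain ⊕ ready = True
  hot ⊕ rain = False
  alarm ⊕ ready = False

safe=F; hot=T; ready=F; armed=F; rain=T; alarm=F

alarm ⊕ armed = F ⊕ F = False ✓
armed ⊕ rain ⊕ safe = F ⊕ T ⊕ F = True ✓
hot ⊕ safe = T ⊕ F = True ✓
armed ⊕ rain ⊕ ready = F ⊕ T ⊕ F = True ✓
hot ⊕ rain = T ⊕ T = False ✓
alarm ⊕ ready = F ⊕ F = False ✓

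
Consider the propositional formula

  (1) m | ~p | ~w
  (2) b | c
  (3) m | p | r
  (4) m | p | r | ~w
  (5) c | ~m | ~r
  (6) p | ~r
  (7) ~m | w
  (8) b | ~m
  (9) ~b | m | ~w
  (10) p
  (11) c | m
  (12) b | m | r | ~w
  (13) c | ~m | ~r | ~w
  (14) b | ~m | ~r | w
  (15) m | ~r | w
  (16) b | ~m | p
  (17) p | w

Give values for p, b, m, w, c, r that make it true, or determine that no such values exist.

p=T, b=T, m=T, w=T, c=T, r=T

Unit clause (p) forces p = True.
Set b = True.
Set m = True.
  then (~m | w) forces w = True.
Set c = True.
Set r = True.
All clauses satisfied.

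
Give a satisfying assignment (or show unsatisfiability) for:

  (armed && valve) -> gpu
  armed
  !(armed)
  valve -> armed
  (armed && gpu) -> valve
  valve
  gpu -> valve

Case armed = True:
  Clause (!armed) is falsified — contradiction.
Case armed = False:
  Clause (armed) is falsified — contradiction.
Both cases fail, so the formula is unsatisfiable.

No satisfying assignment exists.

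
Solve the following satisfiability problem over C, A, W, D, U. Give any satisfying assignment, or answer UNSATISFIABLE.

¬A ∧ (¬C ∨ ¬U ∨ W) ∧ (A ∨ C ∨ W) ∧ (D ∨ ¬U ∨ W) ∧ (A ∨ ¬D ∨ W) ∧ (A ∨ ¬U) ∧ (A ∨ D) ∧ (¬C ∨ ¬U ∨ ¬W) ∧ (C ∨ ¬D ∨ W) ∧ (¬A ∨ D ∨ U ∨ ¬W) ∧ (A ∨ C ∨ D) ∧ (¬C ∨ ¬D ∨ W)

Unit clause (¬A) forces A = False.
In (A ∨ ¬U) only ¬U is left, so U = False.
In (A ∨ D) only D is left, so D = True.
In (A ∨ ¬D ∨ W) only W is left, so W = True.
Set C = True.
All clauses satisfied.

C = True, A = False, W = True, D = True, U = False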